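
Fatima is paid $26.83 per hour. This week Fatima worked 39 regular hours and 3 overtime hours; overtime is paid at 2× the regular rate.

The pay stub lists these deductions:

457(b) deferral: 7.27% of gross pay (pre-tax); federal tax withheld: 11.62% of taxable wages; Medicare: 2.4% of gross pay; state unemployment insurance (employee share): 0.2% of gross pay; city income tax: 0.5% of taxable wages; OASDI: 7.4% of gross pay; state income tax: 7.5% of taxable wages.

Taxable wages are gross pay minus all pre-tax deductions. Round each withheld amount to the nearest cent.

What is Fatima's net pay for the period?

$779.18

Regular pay: 39 × $26.83 = $1,046.37
Overtime pay: 3 × $26.83 × 2 = $160.98
Gross pay = $1,046.37 + $160.98 = $1,207.35
457(b) deferral: $1,207.35 × 0.0727 = $87.77
Taxable wages = $1,207.35 − $87.77 = $1,119.58
State income tax: $1,119.58 × 0.075 = $83.97
Federal tax withheld: $1,119.58 × 0.1162 = $130.10
City income tax: $1,119.58 × 0.005 = $5.60
Medicare: $1,207.35 × 0.024 = $28.98
OASDI: $1,207.35 × 0.074 = $89.34
State unemployment insurance (employee share): $1,207.35 × 0.002 = $2.41
Total deductions = $87.77 + $83.97 + $130.10 + $5.60 + $28.98 + $89.34 + $2.41 = $428.17
Net pay = $1,207.35 − $428.17 = $779.18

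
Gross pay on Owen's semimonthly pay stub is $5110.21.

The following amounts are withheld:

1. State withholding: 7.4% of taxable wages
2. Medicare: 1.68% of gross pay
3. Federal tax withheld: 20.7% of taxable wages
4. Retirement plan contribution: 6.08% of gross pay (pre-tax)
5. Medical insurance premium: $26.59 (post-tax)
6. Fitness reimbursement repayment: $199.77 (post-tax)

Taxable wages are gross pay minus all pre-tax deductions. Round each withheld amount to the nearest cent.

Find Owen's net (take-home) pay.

Retirement plan contribution: $5110.21 × 0.0608 = $310.70
Taxable wages = $5110.21 − $310.70 = $4799.51
Federal tax withheld: $4799.51 × 0.207 = $993.50
State withholding: $4799.51 × 0.074 = $355.16
Medicare: $5110.21 × 0.0168 = $85.85
Medical insurance premium: $26.59
Fitness reimbursement repayment: $199.77
Total deductions = $310.70 + $993.50 + $355.16 + $85.85 + $26.59 + $199.77 = $1971.57
Net pay = $5110.21 − $1971.57 = $3138.64

$3138.64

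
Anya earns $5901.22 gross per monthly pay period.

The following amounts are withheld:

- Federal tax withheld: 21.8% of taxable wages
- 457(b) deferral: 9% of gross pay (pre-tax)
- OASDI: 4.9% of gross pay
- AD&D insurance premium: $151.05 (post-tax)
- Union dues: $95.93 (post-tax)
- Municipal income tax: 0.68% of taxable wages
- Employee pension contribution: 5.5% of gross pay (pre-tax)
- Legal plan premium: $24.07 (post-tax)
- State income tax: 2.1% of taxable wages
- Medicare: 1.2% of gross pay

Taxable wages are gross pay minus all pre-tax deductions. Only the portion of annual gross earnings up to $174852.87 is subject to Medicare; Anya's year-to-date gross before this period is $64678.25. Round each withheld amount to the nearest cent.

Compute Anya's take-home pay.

457(b) deferral: $5901.22 × 0.09 = $531.11
Employee pension contribution: $5901.22 × 0.055 = $324.57
Pre-tax total = $531.11 + $324.57 = $855.68
Taxable wages = $5901.22 − $855.68 = $5045.54
Municipal income tax: $5045.54 × 0.0068 = $34.31
State income tax: $5045.54 × 0.021 = $105.96
Federal tax withheld: $5045.54 × 0.218 = $1099.93
Medicare: cap not yet reached, full $5901.22 is subject → $5901.22 × 0.012 = $70.81
OASDI: $5901.22 × 0.049 = $289.16
Legal plan premium: $24.07
Union dues: $95.93
AD&D insurance premium: $151.05
Total deductions = $531.11 + $324.57 + $34.31 + $105.96 + $1099.93 + $70.81 + $289.16 + $24.07 + $95.93 + $151.05 = $2726.90
Net pay = $5901.22 − $2726.90 = $3174.32

$3174.32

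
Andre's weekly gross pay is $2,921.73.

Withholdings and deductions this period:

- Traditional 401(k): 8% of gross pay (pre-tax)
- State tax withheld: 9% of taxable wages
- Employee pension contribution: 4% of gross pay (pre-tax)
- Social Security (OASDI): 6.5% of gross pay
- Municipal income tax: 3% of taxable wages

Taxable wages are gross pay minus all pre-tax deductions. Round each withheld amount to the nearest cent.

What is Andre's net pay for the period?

$2,072.68

Employee pension contribution: $2,921.73 × 0.04 = $116.87
Traditional 401(k): $2,921.73 × 0.08 = $233.74
Pre-tax total = $116.87 + $233.74 = $350.61
Taxable wages = $2,921.73 − $350.61 = $2,571.12
Municipal income tax: $2,571.12 × 0.03 = $77.13
State tax withheld: $2,571.12 × 0.09 = $231.40
Social Security (OASDI): $2,921.73 × 0.065 = $189.91
Total deductions = $116.87 + $233.74 + $77.13 + $231.40 + $189.91 = $849.05
Net pay = $2,921.73 − $849.05 = $2,072.68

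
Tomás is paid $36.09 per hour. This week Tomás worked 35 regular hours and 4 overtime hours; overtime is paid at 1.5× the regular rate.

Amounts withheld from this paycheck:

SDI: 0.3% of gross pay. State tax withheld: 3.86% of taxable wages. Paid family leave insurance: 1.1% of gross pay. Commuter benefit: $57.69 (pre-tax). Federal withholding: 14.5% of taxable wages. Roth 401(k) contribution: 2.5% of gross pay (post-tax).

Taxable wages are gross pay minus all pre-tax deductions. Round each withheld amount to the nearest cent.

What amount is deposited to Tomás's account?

Regular pay: 35 × $36.09 = $1263.15
Overtime pay: 4 × $36.09 × 1.5 = $216.54
Gross pay = $1263.15 + $216.54 = $1479.69
Commuter benefit: $57.69
Taxable wages = $1479.69 − $57.69 = $1422.00
State tax withheld: $1422.00 × 0.0386 = $54.89
Federal withholding: $1422.00 × 0.145 = $206.19
SDI: $1479.69 × 0.003 = $4.44
Paid family leave insurance: $1479.69 × 0.011 = $16.28
Roth 401(k) contribution: $1479.69 × 0.025 = $36.99
Total deductions = $57.69 + $54.89 + $206.19 + $4.44 + $16.28 + $36.99 = $376.48
Net pay = $1479.69 − $376.48 = $1103.21

$1103.21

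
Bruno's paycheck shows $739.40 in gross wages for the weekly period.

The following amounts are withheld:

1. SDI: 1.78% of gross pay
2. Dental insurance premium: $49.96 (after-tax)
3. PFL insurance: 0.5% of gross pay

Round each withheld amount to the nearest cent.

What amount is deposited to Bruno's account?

$672.58

SDI: $739.40 × 0.0178 = $13.16
PFL insurance: $739.40 × 0.005 = $3.70
Dental insurance premium: $49.96
Total deductions = $13.16 + $3.70 + $49.96 = $66.82
Net pay = $739.40 − $66.82 = $672.58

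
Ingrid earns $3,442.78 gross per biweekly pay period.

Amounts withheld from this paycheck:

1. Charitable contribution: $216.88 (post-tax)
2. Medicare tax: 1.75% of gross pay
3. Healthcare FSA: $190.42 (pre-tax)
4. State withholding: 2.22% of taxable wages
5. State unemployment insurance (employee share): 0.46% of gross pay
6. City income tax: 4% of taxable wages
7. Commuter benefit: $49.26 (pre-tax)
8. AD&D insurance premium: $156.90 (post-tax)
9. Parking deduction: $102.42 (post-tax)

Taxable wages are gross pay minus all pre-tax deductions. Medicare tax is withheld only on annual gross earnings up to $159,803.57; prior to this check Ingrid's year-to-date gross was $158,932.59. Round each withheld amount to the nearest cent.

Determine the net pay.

Healthcare FSA: $190.42
Commuter benefit: $49.26
Pre-tax total = $190.42 + $49.26 = $239.68
Taxable wages = $3,442.78 − $239.68 = $3,203.10
City income tax: $3,203.10 × 0.04 = $128.12
State withholding: $3,203.10 × 0.0222 = $71.11
Medicare tax: only $159,803.57 − $158,932.59 = $870.98 of this check is subject → $870.98 × 0.0175 = $15.24
State unemployment insurance (employee share): $3,442.78 × 0.0046 = $15.84
Parking deduction: $102.42
AD&D insurance premium: $156.90
Charitable contribution: $216.88
Total deductions = $190.42 + $49.26 + $128.12 + $71.11 + $15.24 + $15.84 + $102.42 + $156.90 + $216.88 = $946.19
Net pay = $3,442.78 − $946.19 = $2,496.59

$2,496.59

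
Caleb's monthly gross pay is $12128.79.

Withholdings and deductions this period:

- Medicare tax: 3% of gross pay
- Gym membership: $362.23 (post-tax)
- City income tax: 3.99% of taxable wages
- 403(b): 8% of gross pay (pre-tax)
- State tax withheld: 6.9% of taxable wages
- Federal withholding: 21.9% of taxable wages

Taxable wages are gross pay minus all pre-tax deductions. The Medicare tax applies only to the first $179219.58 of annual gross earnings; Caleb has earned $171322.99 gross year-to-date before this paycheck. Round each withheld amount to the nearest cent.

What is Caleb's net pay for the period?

403(b): $12128.79 × 0.08 = $970.30
Taxable wages = $12128.79 − $970.30 = $11158.49
City income tax: $11158.49 × 0.0399 = $445.22
Federal withholding: $11158.49 × 0.219 = $2443.71
State tax withheld: $11158.49 × 0.069 = $769.94
Medicare tax: only $179219.58 − $171322.99 = $7896.59 of this check is subject → $7896.59 × 0.03 = $236.90
Gym membership: $362.23
Total deductions = $970.30 + $445.22 + $2443.71 + $769.94 + $236.90 + $362.23 = $5228.30
Net pay = $12128.79 − $5228.30 = $6900.49

$6900.49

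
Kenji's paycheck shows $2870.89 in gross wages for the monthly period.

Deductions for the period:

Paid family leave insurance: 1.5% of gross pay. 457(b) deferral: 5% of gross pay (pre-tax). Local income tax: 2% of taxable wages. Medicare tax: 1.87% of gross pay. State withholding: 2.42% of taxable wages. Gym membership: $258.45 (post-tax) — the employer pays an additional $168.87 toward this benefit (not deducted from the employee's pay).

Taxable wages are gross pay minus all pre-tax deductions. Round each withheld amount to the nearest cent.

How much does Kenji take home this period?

$2251.60

457(b) deferral: $2870.89 × 0.05 = $143.54
Taxable wages = $2870.89 − $143.54 = $2727.35
Local income tax: $2727.35 × 0.02 = $54.55
State withholding: $2727.35 × 0.0242 = $66.00
Paid family leave insurance: $2870.89 × 0.015 = $43.06
Medicare tax: $2870.89 × 0.0187 = $53.69
Gym membership: $258.45
(Employer's $168.87 toward gym membership is not withheld from the employee.)
Total deductions = $143.54 + $54.55 + $66.00 + $43.06 + $53.69 + $258.45 = $619.29
Net pay = $2870.89 − $619.29 = $2251.60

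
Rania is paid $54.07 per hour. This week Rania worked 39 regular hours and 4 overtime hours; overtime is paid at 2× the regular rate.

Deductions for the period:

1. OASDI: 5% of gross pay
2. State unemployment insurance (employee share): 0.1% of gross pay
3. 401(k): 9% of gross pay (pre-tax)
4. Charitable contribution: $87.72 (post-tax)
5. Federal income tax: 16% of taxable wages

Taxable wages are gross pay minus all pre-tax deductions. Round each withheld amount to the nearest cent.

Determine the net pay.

Regular pay: 39 × $54.07 = $2,108.73
Overtime pay: 4 × $54.07 × 2 = $432.56
Gross pay = $2,108.73 + $432.56 = $2,541.29
401(k): $2,541.29 × 0.09 = $228.72
Taxable wages = $2,541.29 − $228.72 = $2,312.57
Federal income tax: $2,312.57 × 0.16 = $370.01
State unemployment insurance (employee share): $2,541.29 × 0.001 = $2.54
OASDI: $2,541.29 × 0.05 = $127.06
Charitable contribution: $87.72
Total deductions = $228.72 + $370.01 + $2.54 + $127.06 + $87.72 = $816.05
Net pay = $2,541.29 − $816.05 = $1,725.24

$1,725.24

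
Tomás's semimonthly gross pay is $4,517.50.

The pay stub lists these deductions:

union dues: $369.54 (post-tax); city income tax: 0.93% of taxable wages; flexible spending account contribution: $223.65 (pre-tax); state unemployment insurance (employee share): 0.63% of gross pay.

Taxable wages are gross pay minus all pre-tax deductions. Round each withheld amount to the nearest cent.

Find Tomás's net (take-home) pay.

Flexible spending account contribution: $223.65
Taxable wages = $4,517.50 − $223.65 = $4,293.85
City income tax: $4,293.85 × 0.0093 = $39.93
State unemployment insurance (employee share): $4,517.50 × 0.0063 = $28.46
Union dues: $369.54
Total deductions = $223.65 + $39.93 + $28.46 + $369.54 = $661.58
Net pay = $4,517.50 − $661.58 = $3,855.92

$3,855.92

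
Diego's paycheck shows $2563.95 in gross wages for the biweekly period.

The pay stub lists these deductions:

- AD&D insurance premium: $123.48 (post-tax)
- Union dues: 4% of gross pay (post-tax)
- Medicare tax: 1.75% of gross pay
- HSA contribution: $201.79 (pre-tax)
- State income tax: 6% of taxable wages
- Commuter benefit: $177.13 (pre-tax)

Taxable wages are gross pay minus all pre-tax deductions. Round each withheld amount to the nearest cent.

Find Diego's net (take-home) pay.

$1783.02

Commuter benefit: $177.13
HSA contribution: $201.79
Pre-tax total = $177.13 + $201.79 = $378.92
Taxable wages = $2563.95 − $378.92 = $2185.03
State income tax: $2185.03 × 0.06 = $131.10
Medicare tax: $2563.95 × 0.0175 = $44.87
Union dues: $2563.95 × 0.04 = $102.56
AD&D insurance premium: $123.48
Total deductions = $177.13 + $201.79 + $131.10 + $44.87 + $102.56 + $123.48 = $780.93
Net pay = $2563.95 − $780.93 = $1783.02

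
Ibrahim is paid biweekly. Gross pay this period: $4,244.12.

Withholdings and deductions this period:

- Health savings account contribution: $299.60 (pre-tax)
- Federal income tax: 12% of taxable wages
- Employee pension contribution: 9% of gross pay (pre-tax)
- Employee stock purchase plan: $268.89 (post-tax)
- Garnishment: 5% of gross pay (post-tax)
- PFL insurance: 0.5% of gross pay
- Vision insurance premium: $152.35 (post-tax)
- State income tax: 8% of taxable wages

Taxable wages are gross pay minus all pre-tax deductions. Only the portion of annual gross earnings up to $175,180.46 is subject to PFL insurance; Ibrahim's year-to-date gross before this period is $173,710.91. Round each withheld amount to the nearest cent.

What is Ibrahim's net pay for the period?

Health savings account contribution: $299.60
Employee pension contribution: $4,244.12 × 0.09 = $381.97
Pre-tax total = $299.60 + $381.97 = $681.57
Taxable wages = $4,244.12 − $681.57 = $3,562.55
Federal income tax: $3,562.55 × 0.12 = $427.51
State income tax: $3,562.55 × 0.08 = $285.00
PFL insurance: only $175,180.46 − $173,710.91 = $1,469.55 of this check is subject → $1,469.55 × 0.005 = $7.35
Vision insurance premium: $152.35
Garnishment: $4,244.12 × 0.05 = $212.21
Employee stock purchase plan: $268.89
Total deductions = $299.60 + $381.97 + $427.51 + $285.00 + $7.35 + $152.35 + $212.21 + $268.89 = $2,034.88
Net pay = $4,244.12 − $2,034.88 = $2,209.24

$2,209.24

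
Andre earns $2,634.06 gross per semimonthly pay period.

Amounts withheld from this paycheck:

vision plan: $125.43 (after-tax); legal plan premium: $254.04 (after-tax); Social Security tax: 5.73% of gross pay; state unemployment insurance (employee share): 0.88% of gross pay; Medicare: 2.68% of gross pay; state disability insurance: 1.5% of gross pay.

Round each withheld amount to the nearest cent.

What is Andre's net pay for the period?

$1,970.38

State unemployment insurance (employee share): $2,634.06 × 0.0088 = $23.18
Medicare: $2,634.06 × 0.0268 = $70.59
State disability insurance: $2,634.06 × 0.015 = $39.51
Social Security tax: $2,634.06 × 0.0573 = $150.93
Legal plan premium: $254.04
Vision plan: $125.43
Total deductions = $23.18 + $70.59 + $39.51 + $150.93 + $254.04 + $125.43 = $663.68
Net pay = $2,634.06 − $663.68 = $1,970.38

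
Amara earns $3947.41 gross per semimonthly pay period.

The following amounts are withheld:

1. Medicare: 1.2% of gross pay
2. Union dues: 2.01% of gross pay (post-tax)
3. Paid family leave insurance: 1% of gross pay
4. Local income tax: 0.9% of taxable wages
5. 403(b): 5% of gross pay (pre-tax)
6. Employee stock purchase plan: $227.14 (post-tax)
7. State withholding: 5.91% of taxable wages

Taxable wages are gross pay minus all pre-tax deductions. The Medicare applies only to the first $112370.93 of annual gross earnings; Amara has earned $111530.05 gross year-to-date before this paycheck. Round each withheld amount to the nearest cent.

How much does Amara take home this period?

403(b): $3947.41 × 0.05 = $197.37
Taxable wages = $3947.41 − $197.37 = $3750.04
State withholding: $3750.04 × 0.0591 = $221.63
Local income tax: $3750.04 × 0.009 = $33.75
Medicare: only $112370.93 − $111530.05 = $840.88 of this check is subject → $840.88 × 0.012 = $10.09
Paid family leave insurance: $3947.41 × 0.01 = $39.47
Union dues: $3947.41 × 0.0201 = $79.34
Employee stock purchase plan: $227.14
Total deductions = $197.37 + $221.63 + $33.75 + $10.09 + $39.47 + $79.34 + $227.14 = $808.79
Net pay = $3947.41 − $808.79 = $3138.62

$3138.62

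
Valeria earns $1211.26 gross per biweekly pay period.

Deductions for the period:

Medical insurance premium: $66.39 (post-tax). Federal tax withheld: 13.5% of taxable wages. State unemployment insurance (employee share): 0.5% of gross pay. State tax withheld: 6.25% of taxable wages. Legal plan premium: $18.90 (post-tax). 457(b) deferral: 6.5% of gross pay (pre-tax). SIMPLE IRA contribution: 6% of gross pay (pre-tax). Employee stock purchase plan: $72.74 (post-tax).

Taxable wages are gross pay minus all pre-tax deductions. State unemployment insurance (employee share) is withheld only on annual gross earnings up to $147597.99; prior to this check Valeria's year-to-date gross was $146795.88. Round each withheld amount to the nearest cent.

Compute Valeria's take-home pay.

457(b) deferral: $1211.26 × 0.065 = $78.73
SIMPLE IRA contribution: $1211.26 × 0.06 = $72.68
Pre-tax total = $78.73 + $72.68 = $151.41
Taxable wages = $1211.26 − $151.41 = $1059.85
State tax withheld: $1059.85 × 0.0625 = $66.24
Federal tax withheld: $1059.85 × 0.135 = $143.08
State unemployment insurance (employee share): only $147597.99 − $146795.88 = $802.11 of this check is subject → $802.11 × 0.005 = $4.01
Employee stock purchase plan: $72.74
Legal plan premium: $18.90
Medical insurance premium: $66.39
Total deductions = $78.73 + $72.68 + $66.24 + $143.08 + $4.01 + $72.74 + $18.90 + $66.39 = $522.77
Net pay = $1211.26 − $522.77 = $688.49

$688.49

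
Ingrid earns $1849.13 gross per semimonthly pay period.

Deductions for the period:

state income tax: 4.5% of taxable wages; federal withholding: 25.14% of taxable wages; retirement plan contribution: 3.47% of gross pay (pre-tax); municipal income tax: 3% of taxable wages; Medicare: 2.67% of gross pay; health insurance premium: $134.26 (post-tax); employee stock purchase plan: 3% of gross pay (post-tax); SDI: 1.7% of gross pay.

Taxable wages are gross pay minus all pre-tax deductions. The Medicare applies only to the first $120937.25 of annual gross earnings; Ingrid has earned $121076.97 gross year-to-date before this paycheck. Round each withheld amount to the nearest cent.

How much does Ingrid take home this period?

Retirement plan contribution: $1849.13 × 0.0347 = $64.16
Taxable wages = $1849.13 − $64.16 = $1784.97
Federal withholding: $1784.97 × 0.2514 = $448.74
Municipal income tax: $1784.97 × 0.03 = $53.55
State income tax: $1784.97 × 0.045 = $80.32
SDI: $1849.13 × 0.017 = $31.44
Medicare: annual cap $120937.25 already reached (YTD $121076.97), so $0.00
Employee stock purchase plan: $1849.13 × 0.03 = $55.47
Health insurance premium: $134.26
Total deductions = $64.16 + $448.74 + $53.55 + $80.32 + $31.44 + $0.00 + $55.47 + $134.26 = $867.94
Net pay = $1849.13 − $867.94 = $981.19

$981.19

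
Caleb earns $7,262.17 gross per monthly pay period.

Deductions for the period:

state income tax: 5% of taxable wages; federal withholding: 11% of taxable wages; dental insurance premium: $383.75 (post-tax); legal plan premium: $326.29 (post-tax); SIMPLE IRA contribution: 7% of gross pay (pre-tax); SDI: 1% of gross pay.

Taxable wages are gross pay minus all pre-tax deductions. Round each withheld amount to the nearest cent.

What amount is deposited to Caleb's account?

SIMPLE IRA contribution: $7,262.17 × 0.07 = $508.35
Taxable wages = $7,262.17 − $508.35 = $6,753.82
State income tax: $6,753.82 × 0.05 = $337.69
Federal withholding: $6,753.82 × 0.11 = $742.92
SDI: $7,262.17 × 0.01 = $72.62
Legal plan premium: $326.29
Dental insurance premium: $383.75
Total deductions = $508.35 + $337.69 + $742.92 + $72.62 + $326.29 + $383.75 = $2,371.62
Net pay = $7,262.17 − $2,371.62 = $4,890.55

$4,890.55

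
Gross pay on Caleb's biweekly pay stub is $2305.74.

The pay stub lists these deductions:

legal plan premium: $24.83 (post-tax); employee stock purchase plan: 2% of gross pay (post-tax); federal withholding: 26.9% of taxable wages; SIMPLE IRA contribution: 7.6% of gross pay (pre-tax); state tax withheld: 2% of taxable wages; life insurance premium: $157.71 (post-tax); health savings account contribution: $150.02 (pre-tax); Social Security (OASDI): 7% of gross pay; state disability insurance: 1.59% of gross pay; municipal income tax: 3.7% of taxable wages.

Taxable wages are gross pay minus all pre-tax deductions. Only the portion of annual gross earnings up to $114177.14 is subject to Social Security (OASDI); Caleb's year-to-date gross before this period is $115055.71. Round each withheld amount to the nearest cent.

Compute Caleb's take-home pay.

$1069.53

Health savings account contribution: $150.02
SIMPLE IRA contribution: $2305.74 × 0.076 = $175.24
Pre-tax total = $150.02 + $175.24 = $325.26
Taxable wages = $2305.74 − $325.26 = $1980.48
State tax withheld: $1980.48 × 0.02 = $39.61
Municipal income tax: $1980.48 × 0.037 = $73.28
Federal withholding: $1980.48 × 0.269 = $532.75
State disability insurance: $2305.74 × 0.0159 = $36.66
Social Security (OASDI): annual cap $114177.14 already reached (YTD $115055.71), so $0.00
Legal plan premium: $24.83
Life insurance premium: $157.71
Employee stock purchase plan: $2305.74 × 0.02 = $46.11
Total deductions = $150.02 + $175.24 + $39.61 + $73.28 + $532.75 + $36.66 + $0.00 + $24.83 + $157.71 + $46.11 = $1236.21
Net pay = $2305.74 − $1236.21 = $1069.53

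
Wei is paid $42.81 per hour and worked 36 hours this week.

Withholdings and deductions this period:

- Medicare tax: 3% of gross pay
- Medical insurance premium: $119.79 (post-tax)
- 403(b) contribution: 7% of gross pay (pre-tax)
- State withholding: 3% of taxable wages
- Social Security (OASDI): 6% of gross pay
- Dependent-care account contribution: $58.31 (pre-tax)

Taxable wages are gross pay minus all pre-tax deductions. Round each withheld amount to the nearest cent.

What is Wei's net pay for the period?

Gross pay: 36 × $42.81 = $1541.16
Dependent-care account contribution: $58.31
403(b) contribution: $1541.16 × 0.07 = $107.88
Pre-tax total = $58.31 + $107.88 = $166.19
Taxable wages = $1541.16 − $166.19 = $1374.97
State withholding: $1374.97 × 0.03 = $41.25
Medicare tax: $1541.16 × 0.03 = $46.23
Social Security (OASDI): $1541.16 × 0.06 = $92.47
Medical insurance premium: $119.79
Total deductions = $58.31 + $107.88 + $41.25 + $46.23 + $92.47 + $119.79 = $465.93
Net pay = $1541.16 − $465.93 = $1075.23

$1075.23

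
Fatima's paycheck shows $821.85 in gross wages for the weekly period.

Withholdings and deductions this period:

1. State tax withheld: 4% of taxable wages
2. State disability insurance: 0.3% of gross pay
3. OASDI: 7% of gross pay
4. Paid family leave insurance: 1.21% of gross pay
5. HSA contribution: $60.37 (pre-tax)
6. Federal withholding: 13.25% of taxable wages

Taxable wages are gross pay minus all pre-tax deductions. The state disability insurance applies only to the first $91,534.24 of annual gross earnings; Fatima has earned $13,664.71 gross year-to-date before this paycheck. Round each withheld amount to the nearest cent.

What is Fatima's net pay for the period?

HSA contribution: $60.37
Taxable wages = $821.85 − $60.37 = $761.48
Federal withholding: $761.48 × 0.1325 = $100.90
State tax withheld: $761.48 × 0.04 = $30.46
Paid family leave insurance: $821.85 × 0.0121 = $9.94
OASDI: $821.85 × 0.07 = $57.53
State disability insurance: cap not yet reached, full $821.85 is subject → $821.85 × 0.003 = $2.47
Total deductions = $60.37 + $100.90 + $30.46 + $9.94 + $57.53 + $2.47 = $261.67
Net pay = $821.85 − $261.67 = $560.18

$560.18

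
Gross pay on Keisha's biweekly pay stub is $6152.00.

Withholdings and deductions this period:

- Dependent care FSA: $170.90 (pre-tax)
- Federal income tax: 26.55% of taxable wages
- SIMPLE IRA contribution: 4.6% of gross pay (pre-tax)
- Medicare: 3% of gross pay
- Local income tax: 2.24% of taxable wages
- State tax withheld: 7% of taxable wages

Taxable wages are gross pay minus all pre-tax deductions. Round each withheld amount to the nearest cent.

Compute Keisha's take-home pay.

SIMPLE IRA contribution: $6152.00 × 0.046 = $282.99
Dependent care FSA: $170.90
Pre-tax total = $282.99 + $170.90 = $453.89
Taxable wages = $6152.00 − $453.89 = $5698.11
State tax withheld: $5698.11 × 0.07 = $398.87
Federal income tax: $5698.11 × 0.2655 = $1512.85
Local income tax: $5698.11 × 0.0224 = $127.64
Medicare: $6152.00 × 0.03 = $184.56
Total deductions = $282.99 + $170.90 + $398.87 + $1512.85 + $127.64 + $184.56 = $2677.81
Net pay = $6152.00 − $2677.81 = $3474.19

$3474.19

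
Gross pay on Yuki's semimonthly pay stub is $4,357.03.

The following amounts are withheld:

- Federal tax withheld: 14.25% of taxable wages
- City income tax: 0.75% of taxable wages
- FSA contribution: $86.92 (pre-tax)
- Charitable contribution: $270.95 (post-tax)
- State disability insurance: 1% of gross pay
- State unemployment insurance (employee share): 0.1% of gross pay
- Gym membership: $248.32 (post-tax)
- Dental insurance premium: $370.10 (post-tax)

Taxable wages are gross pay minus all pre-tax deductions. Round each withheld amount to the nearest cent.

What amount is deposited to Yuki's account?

$2,692.29

FSA contribution: $86.92
Taxable wages = $4,357.03 − $86.92 = $4,270.11
Federal tax withheld: $4,270.11 × 0.1425 = $608.49
City income tax: $4,270.11 × 0.0075 = $32.03
State disability insurance: $4,357.03 × 0.01 = $43.57
State unemployment insurance (employee share): $4,357.03 × 0.001 = $4.36
Gym membership: $248.32
Dental insurance premium: $370.10
Charitable contribution: $270.95
Total deductions = $86.92 + $608.49 + $32.03 + $43.57 + $4.36 + $248.32 + $370.10 + $270.95 = $1,664.74
Net pay = $4,357.03 − $1,664.74 = $2,692.29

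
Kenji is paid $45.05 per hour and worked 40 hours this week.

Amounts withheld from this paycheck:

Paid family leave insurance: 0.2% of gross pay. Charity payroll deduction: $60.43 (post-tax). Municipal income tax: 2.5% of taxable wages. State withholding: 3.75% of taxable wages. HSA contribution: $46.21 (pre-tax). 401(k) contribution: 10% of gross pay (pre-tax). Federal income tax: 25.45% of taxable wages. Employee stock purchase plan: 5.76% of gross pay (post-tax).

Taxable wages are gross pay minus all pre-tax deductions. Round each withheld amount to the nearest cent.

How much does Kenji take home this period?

$908.30

Gross pay: 40 × $45.05 = $1,802.00
HSA contribution: $46.21
401(k) contribution: $1,802.00 × 0.1 = $180.20
Pre-tax total = $46.21 + $180.20 = $226.41
Taxable wages = $1,802.00 − $226.41 = $1,575.59
Municipal income tax: $1,575.59 × 0.025 = $39.39
Federal income tax: $1,575.59 × 0.2545 = $400.99
State withholding: $1,575.59 × 0.0375 = $59.08
Paid family leave insurance: $1,802.00 × 0.002 = $3.60
Charity payroll deduction: $60.43
Employee stock purchase plan: $1,802.00 × 0.0576 = $103.80
Total deductions = $46.21 + $180.20 + $39.39 + $400.99 + $59.08 + $3.60 + $60.43 + $103.80 = $893.70
Net pay = $1,802.00 − $893.70 = $908.30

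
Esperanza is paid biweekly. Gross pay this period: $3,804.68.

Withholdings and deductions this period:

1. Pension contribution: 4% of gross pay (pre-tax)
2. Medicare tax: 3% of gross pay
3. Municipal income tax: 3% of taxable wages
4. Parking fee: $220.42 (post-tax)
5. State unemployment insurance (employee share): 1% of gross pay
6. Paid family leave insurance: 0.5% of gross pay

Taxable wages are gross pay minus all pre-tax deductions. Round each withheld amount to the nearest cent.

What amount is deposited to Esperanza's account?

Pension contribution: $3,804.68 × 0.04 = $152.19
Taxable wages = $3,804.68 − $152.19 = $3,652.49
Municipal income tax: $3,652.49 × 0.03 = $109.57
Paid family leave insurance: $3,804.68 × 0.005 = $19.02
Medicare tax: $3,804.68 × 0.03 = $114.14
State unemployment insurance (employee share): $3,804.68 × 0.01 = $38.05
Parking fee: $220.42
Total deductions = $152.19 + $109.57 + $19.02 + $114.14 + $38.05 + $220.42 = $653.39
Net pay = $3,804.68 − $653.39 = $3,151.29

$3,151.29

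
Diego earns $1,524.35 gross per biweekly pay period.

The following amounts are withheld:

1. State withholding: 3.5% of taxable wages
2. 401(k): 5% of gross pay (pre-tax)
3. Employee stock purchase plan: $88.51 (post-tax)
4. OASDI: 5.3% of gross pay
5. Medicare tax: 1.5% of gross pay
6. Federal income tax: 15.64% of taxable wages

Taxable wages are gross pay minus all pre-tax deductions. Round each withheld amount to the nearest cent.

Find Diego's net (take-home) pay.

$978.79

401(k): $1,524.35 × 0.05 = $76.22
Taxable wages = $1,524.35 − $76.22 = $1,448.13
Federal income tax: $1,448.13 × 0.1564 = $226.49
State withholding: $1,448.13 × 0.035 = $50.68
Medicare tax: $1,524.35 × 0.015 = $22.87
OASDI: $1,524.35 × 0.053 = $80.79
Employee stock purchase plan: $88.51
Total deductions = $76.22 + $226.49 + $50.68 + $22.87 + $80.79 + $88.51 = $545.56
Net pay = $1,524.35 − $545.56 = $978.79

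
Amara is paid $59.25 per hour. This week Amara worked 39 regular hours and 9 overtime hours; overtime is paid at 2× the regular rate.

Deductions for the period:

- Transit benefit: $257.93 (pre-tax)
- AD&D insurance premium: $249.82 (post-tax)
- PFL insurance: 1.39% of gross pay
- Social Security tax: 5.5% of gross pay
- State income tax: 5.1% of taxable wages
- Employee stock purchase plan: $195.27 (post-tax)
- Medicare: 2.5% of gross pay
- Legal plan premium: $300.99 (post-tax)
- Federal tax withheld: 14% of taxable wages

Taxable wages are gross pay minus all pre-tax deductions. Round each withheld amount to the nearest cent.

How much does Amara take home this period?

$1460.33

Regular pay: 39 × $59.25 = $2310.75
Overtime pay: 9 × $59.25 × 2 = $1066.50
Gross pay = $2310.75 + $1066.50 = $3377.25
Transit benefit: $257.93
Taxable wages = $3377.25 − $257.93 = $3119.32
Federal tax withheld: $3119.32 × 0.14 = $436.70
State income tax: $3119.32 × 0.051 = $159.09
Social Security tax: $3377.25 × 0.055 = $185.75
PFL insurance: $3377.25 × 0.0139 = $46.94
Medicare: $3377.25 × 0.025 = $84.43
Employee stock purchase plan: $195.27
Legal plan premium: $300.99
AD&D insurance premium: $249.82
Total deductions = $257.93 + $436.70 + $159.09 + $185.75 + $46.94 + $84.43 + $195.27 + $300.99 + $249.82 = $1916.92
Net pay = $3377.25 − $1916.92 = $1460.33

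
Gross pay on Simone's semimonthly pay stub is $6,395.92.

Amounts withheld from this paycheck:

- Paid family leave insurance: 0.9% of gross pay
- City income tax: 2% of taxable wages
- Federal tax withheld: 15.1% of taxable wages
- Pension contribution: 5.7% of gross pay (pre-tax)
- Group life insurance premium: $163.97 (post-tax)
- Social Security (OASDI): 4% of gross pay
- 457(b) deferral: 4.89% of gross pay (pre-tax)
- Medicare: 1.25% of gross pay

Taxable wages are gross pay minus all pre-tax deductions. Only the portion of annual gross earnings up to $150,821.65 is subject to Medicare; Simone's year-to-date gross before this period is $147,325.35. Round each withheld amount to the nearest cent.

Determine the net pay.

$4,219.64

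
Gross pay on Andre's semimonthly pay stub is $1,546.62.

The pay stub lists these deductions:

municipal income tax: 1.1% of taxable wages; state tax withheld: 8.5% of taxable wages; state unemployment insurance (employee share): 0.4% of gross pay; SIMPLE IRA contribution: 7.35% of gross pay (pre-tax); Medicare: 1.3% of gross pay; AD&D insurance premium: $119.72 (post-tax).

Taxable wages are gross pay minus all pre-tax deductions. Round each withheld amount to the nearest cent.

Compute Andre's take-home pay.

SIMPLE IRA contribution: $1,546.62 × 0.0735 = $113.68
Taxable wages = $1,546.62 − $113.68 = $1,432.94
State tax withheld: $1,432.94 × 0.085 = $121.80
Municipal income tax: $1,432.94 × 0.011 = $15.76
Medicare: $1,546.62 × 0.013 = $20.11
State unemployment insurance (employee share): $1,546.62 × 0.004 = $6.19
AD&D insurance premium: $119.72
Total deductions = $113.68 + $121.80 + $15.76 + $20.11 + $6.19 + $119.72 = $397.26
Net pay = $1,546.62 − $397.26 = $1,149.36

$1,149.36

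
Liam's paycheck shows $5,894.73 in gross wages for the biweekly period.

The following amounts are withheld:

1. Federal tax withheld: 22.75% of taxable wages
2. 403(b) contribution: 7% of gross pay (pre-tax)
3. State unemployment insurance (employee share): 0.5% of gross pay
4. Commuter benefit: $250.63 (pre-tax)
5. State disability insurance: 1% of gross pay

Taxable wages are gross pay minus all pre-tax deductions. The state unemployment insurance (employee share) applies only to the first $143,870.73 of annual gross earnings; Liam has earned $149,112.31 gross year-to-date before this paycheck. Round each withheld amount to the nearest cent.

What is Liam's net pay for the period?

$3,982.36

403(b) contribution: $5,894.73 × 0.07 = $412.63
Commuter benefit: $250.63
Pre-tax total = $412.63 + $250.63 = $663.26
Taxable wages = $5,894.73 − $663.26 = $5,231.47
Federal tax withheld: $5,231.47 × 0.2275 = $1,190.16
State disability insurance: $5,894.73 × 0.01 = $58.95
State unemployment insurance (employee share): annual cap $143,870.73 already reached (YTD $149,112.31), so $0.00
Total deductions = $412.63 + $250.63 + $1,190.16 + $58.95 + $0.00 = $1,912.37
Net pay = $5,894.73 − $1,912.37 = $3,982.36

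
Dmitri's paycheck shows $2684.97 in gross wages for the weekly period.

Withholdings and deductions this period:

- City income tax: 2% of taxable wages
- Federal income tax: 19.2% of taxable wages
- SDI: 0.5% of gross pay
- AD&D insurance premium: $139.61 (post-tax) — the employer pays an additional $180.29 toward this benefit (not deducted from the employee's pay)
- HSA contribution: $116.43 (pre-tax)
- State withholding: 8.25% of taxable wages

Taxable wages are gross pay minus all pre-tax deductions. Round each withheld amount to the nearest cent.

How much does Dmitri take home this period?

$1659.08

HSA contribution: $116.43
Taxable wages = $2684.97 − $116.43 = $2568.54
City income tax: $2568.54 × 0.02 = $51.37
State withholding: $2568.54 × 0.0825 = $211.90
Federal income tax: $2568.54 × 0.192 = $493.16
SDI: $2684.97 × 0.005 = $13.42
AD&D insurance premium: $139.61
(Employer's $180.29 toward AD&D insurance premium is not withheld from the employee.)
Total deductions = $116.43 + $51.37 + $211.90 + $493.16 + $13.42 + $139.61 = $1025.89
Net pay = $2684.97 − $1025.89 = $1659.08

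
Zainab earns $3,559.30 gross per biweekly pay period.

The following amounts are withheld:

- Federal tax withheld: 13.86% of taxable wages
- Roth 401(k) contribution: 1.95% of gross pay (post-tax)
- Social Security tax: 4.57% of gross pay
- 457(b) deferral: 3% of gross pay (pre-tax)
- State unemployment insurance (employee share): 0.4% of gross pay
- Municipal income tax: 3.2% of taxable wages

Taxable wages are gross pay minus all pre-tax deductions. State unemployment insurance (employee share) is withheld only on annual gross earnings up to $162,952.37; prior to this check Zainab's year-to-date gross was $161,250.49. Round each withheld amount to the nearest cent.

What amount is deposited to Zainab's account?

457(b) deferral: $3,559.30 × 0.03 = $106.78
Taxable wages = $3,559.30 − $106.78 = $3,452.52
Municipal income tax: $3,452.52 × 0.032 = $110.48
Federal tax withheld: $3,452.52 × 0.1386 = $478.52
State unemployment insurance (employee share): only $162,952.37 − $161,250.49 = $1,701.88 of this check is subject → $1,701.88 × 0.004 = $6.81
Social Security tax: $3,559.30 × 0.0457 = $162.66
Roth 401(k) contribution: $3,559.30 × 0.0195 = $69.41
Total deductions = $106.78 + $110.48 + $478.52 + $6.81 + $162.66 + $69.41 = $934.66
Net pay = $3,559.30 − $934.66 = $2,624.64

$2,624.64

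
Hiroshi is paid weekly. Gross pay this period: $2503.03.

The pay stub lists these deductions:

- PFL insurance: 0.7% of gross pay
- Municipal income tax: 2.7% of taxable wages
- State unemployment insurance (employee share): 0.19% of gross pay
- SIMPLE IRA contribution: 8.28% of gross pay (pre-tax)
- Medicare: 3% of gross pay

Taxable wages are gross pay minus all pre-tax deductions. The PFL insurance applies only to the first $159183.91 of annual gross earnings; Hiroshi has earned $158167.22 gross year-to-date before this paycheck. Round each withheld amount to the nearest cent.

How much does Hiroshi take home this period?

$2146.82

SIMPLE IRA contribution: $2503.03 × 0.0828 = $207.25
Taxable wages = $2503.03 − $207.25 = $2295.78
Municipal income tax: $2295.78 × 0.027 = $61.99
PFL insurance: only $159183.91 − $158167.22 = $1016.69 of this check is subject → $1016.69 × 0.007 = $7.12
State unemployment insurance (employee share): $2503.03 × 0.0019 = $4.76
Medicare: $2503.03 × 0.03 = $75.09
Total deductions = $207.25 + $61.99 + $7.12 + $4.76 + $75.09 = $356.21
Net pay = $2503.03 − $356.21 = $2146.82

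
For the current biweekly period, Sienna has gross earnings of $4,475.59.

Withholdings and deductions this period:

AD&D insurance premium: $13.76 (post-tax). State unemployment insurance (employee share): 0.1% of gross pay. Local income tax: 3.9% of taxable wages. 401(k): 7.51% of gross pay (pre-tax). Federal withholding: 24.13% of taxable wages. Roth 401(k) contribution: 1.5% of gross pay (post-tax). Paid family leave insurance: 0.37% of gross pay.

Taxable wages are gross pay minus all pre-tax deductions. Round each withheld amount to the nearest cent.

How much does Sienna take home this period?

$2,877.25

401(k): $4,475.59 × 0.0751 = $336.12
Taxable wages = $4,475.59 − $336.12 = $4,139.47
Federal withholding: $4,139.47 × 0.2413 = $998.85
Local income tax: $4,139.47 × 0.039 = $161.44
State unemployment insurance (employee share): $4,475.59 × 0.001 = $4.48
Paid family leave insurance: $4,475.59 × 0.0037 = $16.56
Roth 401(k) contribution: $4,475.59 × 0.015 = $67.13
AD&D insurance premium: $13.76
Total deductions = $336.12 + $998.85 + $161.44 + $4.48 + $16.56 + $67.13 + $13.76 = $1,598.34
Net pay = $4,475.59 − $1,598.34 = $2,877.25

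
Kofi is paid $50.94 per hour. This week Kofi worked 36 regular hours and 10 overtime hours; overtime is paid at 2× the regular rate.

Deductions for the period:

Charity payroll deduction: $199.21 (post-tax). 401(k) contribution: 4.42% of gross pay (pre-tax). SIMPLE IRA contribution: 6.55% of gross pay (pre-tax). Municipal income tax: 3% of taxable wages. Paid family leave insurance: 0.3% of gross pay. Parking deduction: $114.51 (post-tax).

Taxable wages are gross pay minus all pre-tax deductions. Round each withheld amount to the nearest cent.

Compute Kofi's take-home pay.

Regular pay: 36 × $50.94 = $1,833.84
Overtime pay: 10 × $50.94 × 2 = $1,018.80
Gross pay = $1,833.84 + $1,018.80 = $2,852.64
401(k) contribution: $2,852.64 × 0.0442 = $126.09
SIMPLE IRA contribution: $2,852.64 × 0.0655 = $186.85
Pre-tax total = $126.09 + $186.85 = $312.94
Taxable wages = $2,852.64 − $312.94 = $2,539.70
Municipal income tax: $2,539.70 × 0.03 = $76.19
Paid family leave insurance: $2,852.64 × 0.003 = $8.56
Parking deduction: $114.51
Charity payroll deduction: $199.21
Total deductions = $126.09 + $186.85 + $76.19 + $8.56 + $114.51 + $199.21 = $711.41
Net pay = $2,852.64 − $711.41 = $2,141.23

$2,141.23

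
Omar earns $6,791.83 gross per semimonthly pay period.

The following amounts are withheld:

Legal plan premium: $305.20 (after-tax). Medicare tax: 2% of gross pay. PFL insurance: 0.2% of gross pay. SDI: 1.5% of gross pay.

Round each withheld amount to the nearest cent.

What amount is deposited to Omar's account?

$6,235.33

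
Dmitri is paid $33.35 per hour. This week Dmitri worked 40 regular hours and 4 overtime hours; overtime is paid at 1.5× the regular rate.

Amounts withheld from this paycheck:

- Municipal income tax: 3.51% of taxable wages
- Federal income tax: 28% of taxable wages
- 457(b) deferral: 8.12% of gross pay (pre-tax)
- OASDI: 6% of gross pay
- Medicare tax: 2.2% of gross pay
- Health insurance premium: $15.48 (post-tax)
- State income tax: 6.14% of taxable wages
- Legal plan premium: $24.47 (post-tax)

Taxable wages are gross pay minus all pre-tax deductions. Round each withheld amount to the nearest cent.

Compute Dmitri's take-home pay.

$713.09

Regular pay: 40 × $33.35 = $1,334.00
Overtime pay: 4 × $33.35 × 1.5 = $200.10
Gross pay = $1,334.00 + $200.10 = $1,534.10
457(b) deferral: $1,534.10 × 0.0812 = $124.57
Taxable wages = $1,534.10 − $124.57 = $1,409.53
Municipal income tax: $1,409.53 × 0.0351 = $49.47
State income tax: $1,409.53 × 0.0614 = $86.55
Federal income tax: $1,409.53 × 0.28 = $394.67
OASDI: $1,534.10 × 0.06 = $92.05
Medicare tax: $1,534.10 × 0.022 = $33.75
Health insurance premium: $15.48
Legal plan premium: $24.47
Total deductions = $124.57 + $49.47 + $86.55 + $394.67 + $92.05 + $33.75 + $15.48 + $24.47 = $821.01
Net pay = $1,534.10 − $821.01 = $713.09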